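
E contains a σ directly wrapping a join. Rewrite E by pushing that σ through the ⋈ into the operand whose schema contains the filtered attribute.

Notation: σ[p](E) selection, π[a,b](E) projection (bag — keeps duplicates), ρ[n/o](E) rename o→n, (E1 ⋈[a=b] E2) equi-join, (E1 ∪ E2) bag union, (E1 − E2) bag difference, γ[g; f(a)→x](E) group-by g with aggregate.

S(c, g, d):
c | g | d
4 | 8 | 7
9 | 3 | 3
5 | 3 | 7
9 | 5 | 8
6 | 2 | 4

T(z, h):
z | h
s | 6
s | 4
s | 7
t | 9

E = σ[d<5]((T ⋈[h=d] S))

σ filters on d, owned by the right side.
E' = (T ⋈[h=d] σ[d<5](S))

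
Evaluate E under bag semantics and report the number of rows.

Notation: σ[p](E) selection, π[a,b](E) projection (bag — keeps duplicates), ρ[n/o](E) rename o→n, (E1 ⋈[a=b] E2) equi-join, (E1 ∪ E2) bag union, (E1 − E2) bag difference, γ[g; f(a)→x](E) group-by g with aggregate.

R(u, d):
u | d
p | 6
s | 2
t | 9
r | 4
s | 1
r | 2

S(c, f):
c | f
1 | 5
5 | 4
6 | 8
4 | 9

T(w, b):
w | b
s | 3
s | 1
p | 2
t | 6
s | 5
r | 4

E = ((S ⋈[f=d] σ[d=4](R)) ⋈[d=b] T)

Subexpression sizes:
  S → 4
  R → 6
  σ[d=4](R) → 1
  (S ⋈[f=d] σ[d=4](R)) → 1
  T → 6
  ((S ⋈[f=d] σ[d=4](R)) ⋈[d=b] T) → 1

|E| = 1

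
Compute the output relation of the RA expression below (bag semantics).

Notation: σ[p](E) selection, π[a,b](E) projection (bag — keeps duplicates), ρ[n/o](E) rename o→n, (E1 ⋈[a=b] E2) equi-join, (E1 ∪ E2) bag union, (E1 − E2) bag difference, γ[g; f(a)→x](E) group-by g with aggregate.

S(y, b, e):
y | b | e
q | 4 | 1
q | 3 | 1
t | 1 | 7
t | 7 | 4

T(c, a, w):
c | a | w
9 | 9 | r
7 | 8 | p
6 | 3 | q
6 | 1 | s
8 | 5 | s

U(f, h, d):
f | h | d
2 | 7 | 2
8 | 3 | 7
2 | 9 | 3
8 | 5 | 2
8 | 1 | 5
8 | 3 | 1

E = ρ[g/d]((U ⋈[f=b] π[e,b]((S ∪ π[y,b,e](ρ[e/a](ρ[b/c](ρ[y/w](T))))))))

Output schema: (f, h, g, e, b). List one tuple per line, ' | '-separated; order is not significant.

Stepwise |·|:
  U → 6
  S → 4
  T → 5
  ρ[y/w](T) → 5
  ρ[b/c](ρ[y/w](T)) → 5
  ρ[e/a](ρ[b/c](ρ[y/w](T))) → 5
  π[y,b,e](ρ[e/a](ρ[b/c](ρ[y/w](T)))) → 5
  (S ∪ π[y,b,e](ρ[e/a](ρ[b/c](ρ[y/w](T))))) → 9
  π[e,b]((S ∪ π[y,b,e](ρ[e/a](ρ[b/c](ρ[y/w](T)))))) → 9
  (U ⋈[f=b] π[e,b]((S ∪ π[y,b,e](ρ[e/a](ρ[b/c](ρ[y/w](T))))))) → 4
  ρ[g/d]((U ⋈[f=b] π[e,b]((S ∪ π[y,b,e](ρ[e/a](ρ[b/c](ρ[y/w](T)))))))) → 4

== RESULT ==
f | h | g | e | b
8 | 1 | 5 | 5 | 8
8 | 3 | 1 | 5 | 8
8 | 3 | 7 | 5 | 8
8 | 5 | 2 | 5 | 8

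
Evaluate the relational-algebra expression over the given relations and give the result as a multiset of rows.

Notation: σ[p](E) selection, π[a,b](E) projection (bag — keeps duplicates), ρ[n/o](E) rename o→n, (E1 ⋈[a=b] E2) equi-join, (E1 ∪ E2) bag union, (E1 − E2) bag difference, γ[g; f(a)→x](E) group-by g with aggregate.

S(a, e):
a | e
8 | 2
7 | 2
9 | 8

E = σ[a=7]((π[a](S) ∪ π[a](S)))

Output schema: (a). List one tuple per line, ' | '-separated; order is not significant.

Subexpression sizes:
  S → 3
  π[a](S) → 3
  S → 3
  π[a](S) → 3
  (π[a](S) ∪ π[a](S)) → 6
  σ[a=7]((π[a](S) ∪ π[a](S))) → 2

== RESULT ==
a
7
7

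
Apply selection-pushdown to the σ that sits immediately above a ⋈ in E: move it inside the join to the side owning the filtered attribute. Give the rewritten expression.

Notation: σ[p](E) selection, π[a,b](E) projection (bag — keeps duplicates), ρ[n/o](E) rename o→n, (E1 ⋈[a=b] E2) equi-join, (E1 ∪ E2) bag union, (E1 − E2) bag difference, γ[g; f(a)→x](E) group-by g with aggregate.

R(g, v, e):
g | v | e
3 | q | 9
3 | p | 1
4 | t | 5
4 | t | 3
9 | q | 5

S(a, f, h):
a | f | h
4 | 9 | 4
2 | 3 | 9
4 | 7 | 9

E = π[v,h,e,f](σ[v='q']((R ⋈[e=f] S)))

σ filters on v, owned by the left side.
E' = π[v,h,e,f]((σ[v='q'](R) ⋈[e=f] S))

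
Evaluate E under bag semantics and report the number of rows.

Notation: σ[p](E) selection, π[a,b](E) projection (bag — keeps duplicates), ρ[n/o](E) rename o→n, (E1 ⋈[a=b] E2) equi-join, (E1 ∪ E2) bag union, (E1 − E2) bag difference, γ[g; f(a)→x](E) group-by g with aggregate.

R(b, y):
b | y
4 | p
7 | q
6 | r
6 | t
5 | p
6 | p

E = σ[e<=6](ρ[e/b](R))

Stepwise |·|:
  R → 6
  ρ[e/b](R) → 6
  σ[e<=6](ρ[e/b](R)) → 5

|E| = 5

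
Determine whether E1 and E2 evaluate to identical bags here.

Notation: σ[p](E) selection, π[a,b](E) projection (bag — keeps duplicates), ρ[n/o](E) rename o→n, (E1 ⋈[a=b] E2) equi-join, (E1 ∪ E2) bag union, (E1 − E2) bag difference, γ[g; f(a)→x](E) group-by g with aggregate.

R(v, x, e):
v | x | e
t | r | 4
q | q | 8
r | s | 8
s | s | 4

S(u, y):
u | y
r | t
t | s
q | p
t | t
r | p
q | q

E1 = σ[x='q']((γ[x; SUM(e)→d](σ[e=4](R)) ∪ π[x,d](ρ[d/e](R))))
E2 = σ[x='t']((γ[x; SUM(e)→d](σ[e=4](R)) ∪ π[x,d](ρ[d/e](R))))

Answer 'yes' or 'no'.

E1 row counts bottom-up:
  R → 4
  σ[e=4](R) → 2
  γ[x; SUM(e)→d](σ[e=4](R)) → 2
  R → 4
  ρ[d/e](R) → 4
  π[x,d](ρ[d/e](R)) → 4
  (γ[x; SUM(e)→d](σ[e=4](R)) ∪ π[x,d](ρ[d/e](R))) → 6
  σ[x='q']((γ[x; SUM(e)→d](σ[e=4](R)) ∪ π[x,d](ρ[d/e](R)))) → 1
E2 row counts bottom-up:
  R → 4
  σ[e=4](R) → 2
  γ[x; SUM(e)→d](σ[e=4](R)) → 2
  R → 4
  ρ[d/e](R) → 4
  π[x,d](ρ[d/e](R)) → 4
  (γ[x; SUM(e)→d](σ[e=4](R)) ∪ π[x,d](ρ[d/e](R))) → 6
  σ[x='t']((γ[x; SUM(e)→d](σ[e=4](R)) ∪ π[x,d](ρ[d/e](R)))) → 0

E1 result:
x | d
q | 8
E2 result:
x | d
(0 rows)
Witness: ('q', 8) appears 1× in E1 but 0× in E2.

no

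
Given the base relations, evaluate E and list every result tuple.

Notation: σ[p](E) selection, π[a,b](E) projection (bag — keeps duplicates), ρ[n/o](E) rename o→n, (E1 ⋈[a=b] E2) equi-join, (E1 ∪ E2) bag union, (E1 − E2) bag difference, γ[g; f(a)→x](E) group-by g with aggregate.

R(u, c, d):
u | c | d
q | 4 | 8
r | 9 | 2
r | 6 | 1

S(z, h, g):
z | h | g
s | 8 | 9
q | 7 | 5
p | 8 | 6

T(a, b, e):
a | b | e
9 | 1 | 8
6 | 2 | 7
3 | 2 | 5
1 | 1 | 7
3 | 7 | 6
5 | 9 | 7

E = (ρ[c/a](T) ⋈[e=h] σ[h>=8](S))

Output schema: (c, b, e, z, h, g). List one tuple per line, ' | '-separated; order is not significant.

Subexpression sizes:
  T → 6
  ρ[c/a](T) → 6
  S → 3
  σ[h>=8](S) → 2
  (ρ[c/a](T) ⋈[e=h] σ[h>=8](S)) → 2

== RESULT ==
c | b | e | z | h | g
9 | 1 | 8 | p | 8 | 6
9 | 1 | 8 | s | 8 | 9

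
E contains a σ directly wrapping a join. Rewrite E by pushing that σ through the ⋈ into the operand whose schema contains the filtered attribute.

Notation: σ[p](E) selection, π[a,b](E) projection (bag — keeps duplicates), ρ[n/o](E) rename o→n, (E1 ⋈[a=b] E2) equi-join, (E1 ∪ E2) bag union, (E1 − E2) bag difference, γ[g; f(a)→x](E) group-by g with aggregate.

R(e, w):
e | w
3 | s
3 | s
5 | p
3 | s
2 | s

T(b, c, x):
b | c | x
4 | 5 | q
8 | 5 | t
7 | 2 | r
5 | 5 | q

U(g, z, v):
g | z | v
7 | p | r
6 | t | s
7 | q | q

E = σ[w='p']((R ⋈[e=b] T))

σ filters on w, owned by the left side.
E' = (σ[w='p'](R) ⋈[e=b] T)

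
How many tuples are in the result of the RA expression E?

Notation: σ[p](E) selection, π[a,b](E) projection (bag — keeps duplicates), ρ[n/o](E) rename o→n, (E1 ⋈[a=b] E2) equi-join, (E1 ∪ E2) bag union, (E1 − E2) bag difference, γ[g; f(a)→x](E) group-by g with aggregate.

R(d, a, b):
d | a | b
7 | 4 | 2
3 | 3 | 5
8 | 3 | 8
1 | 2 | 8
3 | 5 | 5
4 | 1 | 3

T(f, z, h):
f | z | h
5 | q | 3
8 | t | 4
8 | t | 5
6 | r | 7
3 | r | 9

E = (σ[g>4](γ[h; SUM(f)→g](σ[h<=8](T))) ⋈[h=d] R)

Per-node cardinality:
  T → 5
  σ[h<=8](T) → 4
  γ[h; SUM(f)→g](σ[h<=8](T)) → 4
  σ[g>4](γ[h; SUM(f)→g](σ[h<=8](T))) → 4
  R → 6
  (σ[g>4](γ[h; SUM(f)→g](σ[h<=8](T))) ⋈[h=d] R) → 4

|E| = 4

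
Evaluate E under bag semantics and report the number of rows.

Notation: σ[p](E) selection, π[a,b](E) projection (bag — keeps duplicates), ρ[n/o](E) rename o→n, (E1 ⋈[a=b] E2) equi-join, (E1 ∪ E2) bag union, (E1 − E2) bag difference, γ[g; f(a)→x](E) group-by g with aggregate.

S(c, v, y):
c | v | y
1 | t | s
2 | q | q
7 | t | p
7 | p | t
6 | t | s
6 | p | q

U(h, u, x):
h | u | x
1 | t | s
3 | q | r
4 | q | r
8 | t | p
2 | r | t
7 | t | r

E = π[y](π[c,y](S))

Subexpression sizes:
  S → 6
  π[c,y](S) → 6
  π[y](π[c,y](S)) → 6

|E| = 6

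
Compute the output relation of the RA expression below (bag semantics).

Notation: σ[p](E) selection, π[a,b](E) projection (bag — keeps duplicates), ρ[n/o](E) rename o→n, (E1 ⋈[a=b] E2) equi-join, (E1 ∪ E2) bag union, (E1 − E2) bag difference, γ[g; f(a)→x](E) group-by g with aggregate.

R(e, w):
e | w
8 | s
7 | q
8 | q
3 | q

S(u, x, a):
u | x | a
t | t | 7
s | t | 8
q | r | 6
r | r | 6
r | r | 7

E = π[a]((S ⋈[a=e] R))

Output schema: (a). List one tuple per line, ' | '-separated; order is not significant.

Per-node cardinality:
  S → 5
  R → 4
  (S ⋈[a=e] R) → 4
  π[a]((S ⋈[a=e] R)) → 4

== RESULT ==
a
7
7
8
8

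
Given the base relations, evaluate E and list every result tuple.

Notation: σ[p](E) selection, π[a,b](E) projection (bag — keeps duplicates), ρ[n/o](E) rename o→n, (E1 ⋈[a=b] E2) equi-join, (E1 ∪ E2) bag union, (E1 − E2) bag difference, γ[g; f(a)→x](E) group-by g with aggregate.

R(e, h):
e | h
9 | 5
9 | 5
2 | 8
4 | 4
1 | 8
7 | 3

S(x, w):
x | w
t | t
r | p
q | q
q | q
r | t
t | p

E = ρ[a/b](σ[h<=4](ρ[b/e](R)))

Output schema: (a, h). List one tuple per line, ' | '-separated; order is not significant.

Subexpression sizes:
  R → 6
  ρ[b/e](R) → 6
  σ[h<=4](ρ[b/e](R)) → 2
  ρ[a/b](σ[h<=4](ρ[b/e](R))) → 2

== RESULT ==
a | h
4 | 4
7 | 3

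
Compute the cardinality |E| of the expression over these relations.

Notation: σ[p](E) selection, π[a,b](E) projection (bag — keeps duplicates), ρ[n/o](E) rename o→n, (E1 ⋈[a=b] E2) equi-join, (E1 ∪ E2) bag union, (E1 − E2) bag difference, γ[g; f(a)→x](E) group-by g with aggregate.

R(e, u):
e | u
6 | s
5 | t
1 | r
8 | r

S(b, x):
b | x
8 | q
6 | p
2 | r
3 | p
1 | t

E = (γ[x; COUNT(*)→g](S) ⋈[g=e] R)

Row counts bottom-up:
  S → 5
  γ[x; COUNT(*)→g](S) → 4
  R → 4
  (γ[x; COUNT(*)→g](S) ⋈[g=e] R) → 3

|E| = 3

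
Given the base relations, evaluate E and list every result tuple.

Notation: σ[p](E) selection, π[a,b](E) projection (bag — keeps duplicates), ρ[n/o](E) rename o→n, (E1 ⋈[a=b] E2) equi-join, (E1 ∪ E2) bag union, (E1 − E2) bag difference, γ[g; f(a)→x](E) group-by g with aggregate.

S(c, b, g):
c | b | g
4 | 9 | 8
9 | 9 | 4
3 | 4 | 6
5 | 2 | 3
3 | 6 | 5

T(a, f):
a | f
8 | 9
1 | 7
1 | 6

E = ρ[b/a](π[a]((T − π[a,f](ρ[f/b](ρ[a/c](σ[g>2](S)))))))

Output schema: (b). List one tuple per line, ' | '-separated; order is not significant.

Row counts bottom-up:
  T → 3
  S → 5
  σ[g>2](S) → 5
  ρ[a/c](σ[g>2](S)) → 5
  ρ[f/b](ρ[a/c](σ[g>2](S))) → 5
  π[a,f](ρ[f/b](ρ[a/c](σ[g>2](S)))) → 5
  (T − π[a,f](ρ[f/b](ρ[a/c](σ[g>2](S))))) → 3
  π[a]((T − π[a,f](ρ[f/b](ρ[a/c](σ[g>2](S)))))) → 3
  ρ[b/a](π[a]((T − π[a,f](ρ[f/b](ρ[a/c](σ[g>2](S))))))) → 3

== RESULT ==
b
1
1
8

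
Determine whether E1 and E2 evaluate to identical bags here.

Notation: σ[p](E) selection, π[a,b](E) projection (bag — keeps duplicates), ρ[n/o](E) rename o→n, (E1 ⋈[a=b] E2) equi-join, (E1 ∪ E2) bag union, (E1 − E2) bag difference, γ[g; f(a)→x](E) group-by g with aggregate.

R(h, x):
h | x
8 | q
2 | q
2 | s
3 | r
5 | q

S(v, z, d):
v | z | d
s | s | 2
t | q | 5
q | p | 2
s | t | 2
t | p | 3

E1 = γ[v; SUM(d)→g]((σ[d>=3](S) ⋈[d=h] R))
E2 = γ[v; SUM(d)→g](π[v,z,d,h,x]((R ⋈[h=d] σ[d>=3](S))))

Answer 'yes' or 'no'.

E1 row counts bottom-up:
  S → 5
  σ[d>=3](S) → 2
  R → 5
  (σ[d>=3](S) ⋈[d=h] R) → 2
  γ[v; SUM(d)→g]((σ[d>=3](S) ⋈[d=h] R)) → 1
E2 row counts bottom-up:
  R → 5
  S → 5
  σ[d>=3](S) → 2
  (R ⋈[h=d] σ[d>=3](S)) → 2
  π[v,z,d,h,x]((R ⋈[h=d] σ[d>=3](S))) → 2
  γ[v; SUM(d)→g](π[v,z,d,h,x]((R ⋈[h=d] σ[d>=3](S)))) → 1

E1 and E2 produce the same multiset:
v | g
t | 8

yes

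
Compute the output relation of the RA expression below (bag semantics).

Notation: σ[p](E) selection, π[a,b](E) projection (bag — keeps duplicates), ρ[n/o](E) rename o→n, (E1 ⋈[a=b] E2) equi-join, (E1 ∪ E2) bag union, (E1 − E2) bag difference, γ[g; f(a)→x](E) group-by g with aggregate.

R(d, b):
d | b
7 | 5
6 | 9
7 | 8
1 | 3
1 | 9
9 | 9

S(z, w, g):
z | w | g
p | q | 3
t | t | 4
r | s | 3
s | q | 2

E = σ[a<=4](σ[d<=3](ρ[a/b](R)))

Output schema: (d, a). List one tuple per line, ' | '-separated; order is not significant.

Subexpression sizes:
  R → 6
  ρ[a/b](R) → 6
  σ[d<=3](ρ[a/b](R)) → 2
  σ[a<=4](σ[d<=3](ρ[a/b](R))) → 1

== RESULT ==
d | a
1 | 3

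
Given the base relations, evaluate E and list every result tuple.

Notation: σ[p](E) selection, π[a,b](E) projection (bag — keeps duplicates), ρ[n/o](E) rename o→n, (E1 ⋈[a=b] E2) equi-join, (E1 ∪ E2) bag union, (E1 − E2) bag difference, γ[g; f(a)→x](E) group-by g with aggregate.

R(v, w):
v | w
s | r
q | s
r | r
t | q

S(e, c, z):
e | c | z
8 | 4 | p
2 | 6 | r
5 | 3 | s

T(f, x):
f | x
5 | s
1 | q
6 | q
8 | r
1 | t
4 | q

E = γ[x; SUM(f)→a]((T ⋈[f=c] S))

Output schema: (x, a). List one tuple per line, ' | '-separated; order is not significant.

Row counts bottom-up:
  T → 6
  S → 3
  (T ⋈[f=c] S) → 2
  γ[x; SUM(f)→a]((T ⋈[f=c] S)) → 1

== RESULT ==
x | a
q | 10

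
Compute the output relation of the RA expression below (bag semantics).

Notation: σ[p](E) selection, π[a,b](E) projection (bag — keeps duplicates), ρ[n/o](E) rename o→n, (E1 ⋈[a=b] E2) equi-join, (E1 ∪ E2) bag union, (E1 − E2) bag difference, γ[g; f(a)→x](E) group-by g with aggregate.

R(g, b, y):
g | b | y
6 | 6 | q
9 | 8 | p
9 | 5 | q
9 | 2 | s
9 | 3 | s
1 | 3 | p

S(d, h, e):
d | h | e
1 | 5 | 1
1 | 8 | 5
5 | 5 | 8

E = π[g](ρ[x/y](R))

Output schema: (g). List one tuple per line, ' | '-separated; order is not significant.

Subexpression sizes:
  R → 6
  ρ[x/y](R) → 6
  π[g](ρ[x/y](R)) → 6

== RESULT ==
g
1
6
9
9
9
9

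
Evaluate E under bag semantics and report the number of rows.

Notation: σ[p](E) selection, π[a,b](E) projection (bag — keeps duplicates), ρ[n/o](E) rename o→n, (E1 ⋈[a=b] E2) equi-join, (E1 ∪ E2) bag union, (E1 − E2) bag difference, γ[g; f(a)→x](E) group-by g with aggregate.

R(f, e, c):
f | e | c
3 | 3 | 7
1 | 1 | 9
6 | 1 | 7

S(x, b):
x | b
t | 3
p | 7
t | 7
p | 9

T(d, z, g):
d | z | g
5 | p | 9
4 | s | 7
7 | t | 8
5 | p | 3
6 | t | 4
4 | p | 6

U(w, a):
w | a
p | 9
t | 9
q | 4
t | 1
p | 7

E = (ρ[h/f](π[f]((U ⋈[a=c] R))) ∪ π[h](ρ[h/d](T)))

Per-node cardinality:
  U → 5
  R → 3
  (U ⋈[a=c] R) → 4
  π[f]((U ⋈[a=c] R)) → 4
  ρ[h/f](π[f]((U ⋈[a=c] R))) → 4
  T → 6
  ρ[h/d](T) → 6
  π[h](ρ[h/d](T)) → 6
  (ρ[h/f](π[f]((U ⋈[a=c] R))) ∪ π[h](ρ[h/d](T))) → 10

|E| = 10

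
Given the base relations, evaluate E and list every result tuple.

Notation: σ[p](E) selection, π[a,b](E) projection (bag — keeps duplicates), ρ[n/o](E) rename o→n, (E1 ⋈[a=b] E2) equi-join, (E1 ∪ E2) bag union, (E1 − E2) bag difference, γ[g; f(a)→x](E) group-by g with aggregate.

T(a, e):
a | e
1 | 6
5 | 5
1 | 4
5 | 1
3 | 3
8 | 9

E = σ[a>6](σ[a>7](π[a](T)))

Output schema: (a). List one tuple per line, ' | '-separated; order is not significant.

Subexpression sizes:
  T → 6
  π[a](T) → 6
  σ[a>7](π[a](T)) → 1
  σ[a>6](σ[a>7](π[a](T))) → 1

== RESULT ==
a
8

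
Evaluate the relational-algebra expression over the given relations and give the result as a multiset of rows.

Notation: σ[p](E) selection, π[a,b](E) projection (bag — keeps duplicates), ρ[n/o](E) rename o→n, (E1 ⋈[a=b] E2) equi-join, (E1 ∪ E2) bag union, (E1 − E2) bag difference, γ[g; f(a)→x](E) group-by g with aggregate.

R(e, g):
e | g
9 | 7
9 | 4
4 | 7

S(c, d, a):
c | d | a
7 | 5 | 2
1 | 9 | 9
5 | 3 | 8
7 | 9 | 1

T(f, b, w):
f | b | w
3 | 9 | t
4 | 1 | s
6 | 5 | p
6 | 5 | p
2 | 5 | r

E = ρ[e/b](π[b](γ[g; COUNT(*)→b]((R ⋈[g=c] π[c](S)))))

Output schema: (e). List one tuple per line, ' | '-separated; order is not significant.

Subexpression sizes:
  R → 3
  S → 4
  π[c](S) → 4
  (R ⋈[g=c] π[c](S)) → 4
  γ[g; COUNT(*)→b]((R ⋈[g=c] π[c](S))) → 1
  π[b](γ[g; COUNT(*)→b]((R ⋈[g=c] π[c](S)))) → 1
  ρ[e/b](π[b](γ[g; COUNT(*)→b]((R ⋈[g=c] π[c](S))))) → 1

== RESULT ==
e
4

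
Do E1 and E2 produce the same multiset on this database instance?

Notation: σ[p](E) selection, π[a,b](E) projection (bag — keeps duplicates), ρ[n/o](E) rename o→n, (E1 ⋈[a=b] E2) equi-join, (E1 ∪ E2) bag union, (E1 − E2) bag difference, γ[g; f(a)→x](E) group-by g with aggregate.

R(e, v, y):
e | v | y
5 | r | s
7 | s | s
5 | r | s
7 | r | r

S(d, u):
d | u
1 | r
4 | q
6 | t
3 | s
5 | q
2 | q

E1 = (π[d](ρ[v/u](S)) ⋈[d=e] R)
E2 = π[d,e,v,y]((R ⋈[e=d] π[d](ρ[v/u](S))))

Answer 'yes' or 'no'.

E1 subexpression sizes:
  S → 6
  ρ[v/u](S) → 6
  π[d](ρ[v/u](S)) → 6
  R → 4
  (π[d](ρ[v/u](S)) ⋈[d=e] R) → 2
E2 subexpression sizes:
  R → 4
  S → 6
  ρ[v/u](S) → 6
  π[d](ρ[v/u](S)) → 6
  (R ⋈[e=d] π[d](ρ[v/u](S))) → 2
  π[d,e,v,y]((R ⋈[e=d] π[d](ρ[v/u](S)))) → 2

E1 and E2 produce the same multiset:
d | e | v | y
5 | 5 | r | s
5 | 5 | r | s

yes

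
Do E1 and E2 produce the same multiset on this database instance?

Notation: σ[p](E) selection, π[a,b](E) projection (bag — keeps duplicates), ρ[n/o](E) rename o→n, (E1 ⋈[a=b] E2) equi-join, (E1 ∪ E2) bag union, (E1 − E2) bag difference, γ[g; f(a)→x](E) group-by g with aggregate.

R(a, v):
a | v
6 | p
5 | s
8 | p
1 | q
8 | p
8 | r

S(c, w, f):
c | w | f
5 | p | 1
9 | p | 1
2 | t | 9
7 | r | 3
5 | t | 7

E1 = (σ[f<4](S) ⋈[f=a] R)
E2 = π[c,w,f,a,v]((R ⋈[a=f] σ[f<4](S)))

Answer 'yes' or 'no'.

E1 stepwise |·|:
  S → 5
  σ[f<4](S) → 3
  R → 6
  (σ[f<4](S) ⋈[f=a] R) → 2
E2 stepwise |·|:
  R → 6
  S → 5
  σ[f<4](S) → 3
  (R ⋈[a=f] σ[f<4](S)) → 2
  π[c,w,f,a,v]((R ⋈[a=f] σ[f<4](S))) → 2

E1 and E2 produce the same multiset:
c | w | f | a | v
5 | p | 1 | 1 | q
9 | p | 1 | 1 | q

yes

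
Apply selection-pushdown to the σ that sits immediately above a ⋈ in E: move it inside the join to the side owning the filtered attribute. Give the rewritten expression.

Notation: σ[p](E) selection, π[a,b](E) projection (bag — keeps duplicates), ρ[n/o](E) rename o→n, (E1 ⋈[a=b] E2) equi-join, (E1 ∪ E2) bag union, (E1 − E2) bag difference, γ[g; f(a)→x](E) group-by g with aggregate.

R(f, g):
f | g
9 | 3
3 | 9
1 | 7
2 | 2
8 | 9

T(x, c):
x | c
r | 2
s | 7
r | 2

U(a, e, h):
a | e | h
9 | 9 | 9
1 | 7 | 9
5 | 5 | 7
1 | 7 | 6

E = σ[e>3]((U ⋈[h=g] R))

σ filters on e, owned by the left side.
E' = (σ[e>3](U) ⋈[h=g] R)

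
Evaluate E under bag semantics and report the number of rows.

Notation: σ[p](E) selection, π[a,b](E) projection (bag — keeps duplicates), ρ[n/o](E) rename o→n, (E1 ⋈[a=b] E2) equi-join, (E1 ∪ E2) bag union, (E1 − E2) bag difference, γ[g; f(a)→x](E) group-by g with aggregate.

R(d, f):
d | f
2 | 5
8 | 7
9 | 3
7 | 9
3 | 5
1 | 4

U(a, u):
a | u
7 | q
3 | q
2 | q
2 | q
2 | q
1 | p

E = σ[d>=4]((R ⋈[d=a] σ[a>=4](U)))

Row counts bottom-up:
  R → 6
  U → 6
  σ[a>=4](U) → 1
  (R ⋈[d=a] σ[a>=4](U)) → 1
  σ[d>=4]((R ⋈[d=a] σ[a>=4](U))) → 1

|E| = 1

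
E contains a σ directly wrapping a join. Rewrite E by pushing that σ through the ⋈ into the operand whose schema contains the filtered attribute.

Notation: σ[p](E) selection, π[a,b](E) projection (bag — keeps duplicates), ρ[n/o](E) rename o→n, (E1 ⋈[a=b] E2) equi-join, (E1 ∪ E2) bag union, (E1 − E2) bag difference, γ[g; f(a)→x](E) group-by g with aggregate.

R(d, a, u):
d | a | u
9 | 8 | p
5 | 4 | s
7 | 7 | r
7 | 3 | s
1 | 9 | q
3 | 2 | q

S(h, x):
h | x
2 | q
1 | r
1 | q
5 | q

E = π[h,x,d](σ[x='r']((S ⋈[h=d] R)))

σ filters on x, owned by the left side.
E' = π[h,x,d]((σ[x='r'](S) ⋈[h=d] R))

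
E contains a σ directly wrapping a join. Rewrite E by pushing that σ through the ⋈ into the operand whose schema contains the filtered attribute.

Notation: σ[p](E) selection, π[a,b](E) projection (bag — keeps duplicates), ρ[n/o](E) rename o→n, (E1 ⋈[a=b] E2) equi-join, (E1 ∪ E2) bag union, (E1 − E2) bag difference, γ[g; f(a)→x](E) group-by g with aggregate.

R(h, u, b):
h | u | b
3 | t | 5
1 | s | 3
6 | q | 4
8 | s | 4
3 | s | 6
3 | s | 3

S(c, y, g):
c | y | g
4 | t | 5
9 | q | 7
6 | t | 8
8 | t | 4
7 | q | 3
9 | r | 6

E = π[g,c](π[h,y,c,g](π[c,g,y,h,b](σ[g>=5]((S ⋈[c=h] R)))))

σ filters on g, owned by the left side.
E' = π[g,c](π[h,y,c,g](π[c,g,y,h,b]((σ[g>=5](S) ⋈[c=h] R))))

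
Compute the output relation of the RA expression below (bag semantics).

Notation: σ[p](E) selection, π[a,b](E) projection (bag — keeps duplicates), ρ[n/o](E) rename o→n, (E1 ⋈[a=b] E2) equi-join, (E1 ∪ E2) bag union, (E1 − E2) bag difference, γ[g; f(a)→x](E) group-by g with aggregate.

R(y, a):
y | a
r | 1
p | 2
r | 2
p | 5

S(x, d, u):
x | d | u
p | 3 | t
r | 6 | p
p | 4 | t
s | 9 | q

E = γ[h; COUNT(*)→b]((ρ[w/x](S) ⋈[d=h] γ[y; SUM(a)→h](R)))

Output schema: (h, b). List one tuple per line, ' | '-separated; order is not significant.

Row counts bottom-up:
  S → 4
  ρ[w/x](S) → 4
  R → 4
  γ[y; SUM(a)→h](R) → 2
  (ρ[w/x](S) ⋈[d=h] γ[y; SUM(a)→h](R)) → 1
  γ[h; COUNT(*)→b]((ρ[w/x](S) ⋈[d=h] γ[y; SUM(a)→h](R))) → 1

== RESULT ==
h | b
3 | 1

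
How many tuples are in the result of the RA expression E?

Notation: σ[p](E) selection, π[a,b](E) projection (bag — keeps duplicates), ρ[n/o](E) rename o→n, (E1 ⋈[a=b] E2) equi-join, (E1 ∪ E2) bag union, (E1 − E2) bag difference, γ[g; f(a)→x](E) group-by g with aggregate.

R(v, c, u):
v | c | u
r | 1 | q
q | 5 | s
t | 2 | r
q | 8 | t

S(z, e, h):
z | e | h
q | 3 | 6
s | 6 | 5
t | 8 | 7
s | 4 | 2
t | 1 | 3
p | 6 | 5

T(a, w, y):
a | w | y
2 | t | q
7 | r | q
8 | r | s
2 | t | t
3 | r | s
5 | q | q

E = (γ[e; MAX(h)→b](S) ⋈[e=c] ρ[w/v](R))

Stepwise |·|:
  S → 6
  γ[e; MAX(h)→b](S) → 5
  R → 4
  ρ[w/v](R) → 4
  (γ[e; MAX(h)→b](S) ⋈[e=c] ρ[w/v](R)) → 2

|E| = 2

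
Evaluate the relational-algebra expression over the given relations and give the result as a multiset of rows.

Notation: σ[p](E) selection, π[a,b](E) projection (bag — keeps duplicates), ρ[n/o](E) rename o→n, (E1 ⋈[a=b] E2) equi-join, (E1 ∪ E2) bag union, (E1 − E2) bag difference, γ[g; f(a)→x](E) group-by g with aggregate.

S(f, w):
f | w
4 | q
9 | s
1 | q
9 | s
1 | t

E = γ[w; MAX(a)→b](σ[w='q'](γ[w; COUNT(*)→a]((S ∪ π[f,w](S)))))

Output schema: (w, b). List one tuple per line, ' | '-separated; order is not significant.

Stepwise |·|:
  S → 5
  S → 5
  π[f,w](S) → 5
  (S ∪ π[f,w](S)) → 10
  γ[w; COUNT(*)→a]((S ∪ π[f,w](S))) → 3
  σ[w='q'](γ[w; COUNT(*)→a]((S ∪ π[f,w](S)))) → 1
  γ[w; MAX(a)→b](σ[w='q'](γ[w; COUNT(*)→a]((S ∪ π[f,w](S))))) → 1

== RESULT ==
w | b
q | 4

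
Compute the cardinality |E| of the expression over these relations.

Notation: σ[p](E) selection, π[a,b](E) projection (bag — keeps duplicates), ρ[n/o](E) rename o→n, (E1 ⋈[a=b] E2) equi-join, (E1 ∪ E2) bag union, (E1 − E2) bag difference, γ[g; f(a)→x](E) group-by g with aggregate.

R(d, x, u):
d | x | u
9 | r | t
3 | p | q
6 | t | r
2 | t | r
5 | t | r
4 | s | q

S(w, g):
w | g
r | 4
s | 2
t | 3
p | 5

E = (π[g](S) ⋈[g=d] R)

Subexpression sizes:
  S → 4
  π[g](S) → 4
  R → 6
  (π[g](S) ⋈[g=d] R) → 4

|E| = 4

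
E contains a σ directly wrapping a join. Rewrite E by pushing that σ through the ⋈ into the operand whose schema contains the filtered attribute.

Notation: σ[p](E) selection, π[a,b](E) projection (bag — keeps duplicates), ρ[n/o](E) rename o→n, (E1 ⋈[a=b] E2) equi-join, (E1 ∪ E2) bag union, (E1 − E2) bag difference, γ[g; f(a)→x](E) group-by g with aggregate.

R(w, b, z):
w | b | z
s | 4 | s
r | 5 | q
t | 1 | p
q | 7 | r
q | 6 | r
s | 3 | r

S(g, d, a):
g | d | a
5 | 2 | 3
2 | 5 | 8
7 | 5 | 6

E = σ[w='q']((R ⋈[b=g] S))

σ filters on w, owned by the left side.
E' = (σ[w='q'](R) ⋈[b=g] S)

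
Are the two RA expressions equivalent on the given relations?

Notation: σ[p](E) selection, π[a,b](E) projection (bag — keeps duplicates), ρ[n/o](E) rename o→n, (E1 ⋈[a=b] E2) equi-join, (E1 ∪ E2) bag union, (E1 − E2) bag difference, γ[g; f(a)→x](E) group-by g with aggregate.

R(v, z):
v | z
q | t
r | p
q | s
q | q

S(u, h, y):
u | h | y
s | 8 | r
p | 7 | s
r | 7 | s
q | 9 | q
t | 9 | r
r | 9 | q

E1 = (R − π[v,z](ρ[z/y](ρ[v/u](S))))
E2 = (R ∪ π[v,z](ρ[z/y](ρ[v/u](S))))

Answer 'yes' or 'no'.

E1 row counts bottom-up:
  R → 4
  S → 6
  ρ[v/u](S) → 6
  ρ[z/y](ρ[v/u](S)) → 6
  π[v,z](ρ[z/y](ρ[v/u](S))) → 6
  (R − π[v,z](ρ[z/y](ρ[v/u](S)))) → 3
E2 row counts bottom-up:
  R → 4
  S → 6
  ρ[v/u](S) → 6
  ρ[z/y](ρ[v/u](S)) → 6
  π[v,z](ρ[z/y](ρ[v/u](S))) → 6
  (R ∪ π[v,z](ρ[z/y](ρ[v/u](S)))) → 10

E1 result:
v | z
q | s
q | t
r | p
E2 result:
v | z
p | s
q | q
q | q
q | s
q | t
r | p
r | q
r | s
s | r
t | r
Witness: ('p', 's') appears 0× in E1 but 1× in E2.

no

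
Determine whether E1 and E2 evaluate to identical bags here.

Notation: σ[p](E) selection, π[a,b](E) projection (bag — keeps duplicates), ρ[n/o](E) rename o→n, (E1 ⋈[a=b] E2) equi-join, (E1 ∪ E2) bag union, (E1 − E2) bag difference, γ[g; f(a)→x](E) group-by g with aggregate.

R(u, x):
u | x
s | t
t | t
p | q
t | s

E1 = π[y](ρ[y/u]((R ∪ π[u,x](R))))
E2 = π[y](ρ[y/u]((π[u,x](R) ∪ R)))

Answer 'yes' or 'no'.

E1 stepwise |·|:
  R → 4
  R → 4
  π[u,x](R) → 4
  (R ∪ π[u,x](R)) → 8
  ρ[y/u]((R ∪ π[u,x](R))) → 8
  π[y](ρ[y/u]((R ∪ π[u,x](R)))) → 8
E2 stepwise |·|:
  R → 4
  π[u,x](R) → 4
  R → 4
  (π[u,x](R) ∪ R) → 8
  ρ[y/u]((π[u,x](R) ∪ R)) → 8
  π[y](ρ[y/u]((π[u,x](R) ∪ R))) → 8

E1 and E2 produce the same multiset:
y
p
p
s
s
t
t
t
t

yes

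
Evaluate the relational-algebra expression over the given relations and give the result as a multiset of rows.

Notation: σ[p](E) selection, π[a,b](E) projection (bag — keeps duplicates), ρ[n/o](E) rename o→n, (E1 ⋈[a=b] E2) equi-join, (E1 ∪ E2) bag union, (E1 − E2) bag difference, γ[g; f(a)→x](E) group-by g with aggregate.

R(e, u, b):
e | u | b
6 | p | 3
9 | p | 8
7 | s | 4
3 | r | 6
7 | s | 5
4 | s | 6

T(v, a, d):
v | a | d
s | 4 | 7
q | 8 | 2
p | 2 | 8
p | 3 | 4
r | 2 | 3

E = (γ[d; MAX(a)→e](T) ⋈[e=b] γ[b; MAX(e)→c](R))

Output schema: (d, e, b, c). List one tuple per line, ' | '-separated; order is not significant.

Per-node cardinality:
  T → 5
  γ[d; MAX(a)→e](T) → 5
  R → 6
  γ[b; MAX(e)→c](R) → 5
  (γ[d; MAX(a)→e](T) ⋈[e=b] γ[b; MAX(e)→c](R)) → 3

== RESULT ==
d | e | b | c
2 | 8 | 8 | 9
4 | 3 | 3 | 6
7 | 4 | 4 | 7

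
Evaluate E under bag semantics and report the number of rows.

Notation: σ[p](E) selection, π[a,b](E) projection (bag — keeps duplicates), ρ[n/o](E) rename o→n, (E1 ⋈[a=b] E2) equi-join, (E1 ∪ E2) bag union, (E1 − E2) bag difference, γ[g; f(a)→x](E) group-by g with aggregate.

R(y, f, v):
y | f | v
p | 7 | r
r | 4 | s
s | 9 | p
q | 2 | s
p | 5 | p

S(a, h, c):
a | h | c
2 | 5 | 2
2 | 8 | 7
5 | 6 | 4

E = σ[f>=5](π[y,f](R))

Stepwise |·|:
  R → 5
  π[y,f](R) → 5
  σ[f>=5](π[y,f](R)) → 3

|E| = 3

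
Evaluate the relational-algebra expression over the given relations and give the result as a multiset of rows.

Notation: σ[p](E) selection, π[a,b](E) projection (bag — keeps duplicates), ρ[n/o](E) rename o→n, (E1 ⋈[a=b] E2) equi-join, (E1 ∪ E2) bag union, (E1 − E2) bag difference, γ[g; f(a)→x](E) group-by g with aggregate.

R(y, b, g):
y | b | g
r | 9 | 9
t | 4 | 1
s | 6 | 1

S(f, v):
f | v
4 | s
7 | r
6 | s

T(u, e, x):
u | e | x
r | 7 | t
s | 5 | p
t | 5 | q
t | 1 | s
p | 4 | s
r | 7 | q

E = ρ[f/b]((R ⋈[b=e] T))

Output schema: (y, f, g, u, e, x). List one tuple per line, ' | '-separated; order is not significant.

Per-node cardinality:
  R → 3
  T → 6
  (R ⋈[b=e] T) → 1
  ρ[f/b]((R ⋈[b=e] T)) → 1

== RESULT ==
y | f | g | u | e | x
t | 4 | 1 | p | 4 | s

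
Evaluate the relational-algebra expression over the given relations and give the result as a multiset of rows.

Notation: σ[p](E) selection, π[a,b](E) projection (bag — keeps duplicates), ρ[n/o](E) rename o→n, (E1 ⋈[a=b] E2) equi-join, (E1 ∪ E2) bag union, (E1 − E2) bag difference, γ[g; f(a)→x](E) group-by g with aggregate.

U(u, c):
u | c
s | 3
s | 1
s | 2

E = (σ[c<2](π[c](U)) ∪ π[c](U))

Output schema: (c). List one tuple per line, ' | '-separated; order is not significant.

Per-node cardinality:
  U → 3
  π[c](U) → 3
  σ[c<2](π[c](U)) → 1
  U → 3
  π[c](U) → 3
  (σ[c<2](π[c](U)) ∪ π[c](U)) → 4

== RESULT ==
c
1
1
2
3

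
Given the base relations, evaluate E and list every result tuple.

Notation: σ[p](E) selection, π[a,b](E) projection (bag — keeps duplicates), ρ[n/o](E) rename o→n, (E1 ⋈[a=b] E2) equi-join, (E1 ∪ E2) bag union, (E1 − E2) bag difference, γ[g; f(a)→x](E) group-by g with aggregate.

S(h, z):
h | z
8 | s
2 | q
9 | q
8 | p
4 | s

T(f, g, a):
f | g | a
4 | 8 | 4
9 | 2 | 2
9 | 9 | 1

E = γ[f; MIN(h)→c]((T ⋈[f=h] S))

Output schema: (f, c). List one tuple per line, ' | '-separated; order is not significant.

Row counts bottom-up:
  T → 3
  S → 5
  (T ⋈[f=h] S) → 3
  γ[f; MIN(h)→c]((T ⋈[f=h] S)) → 2

== RESULT ==
f | c
4 | 4
9 | 9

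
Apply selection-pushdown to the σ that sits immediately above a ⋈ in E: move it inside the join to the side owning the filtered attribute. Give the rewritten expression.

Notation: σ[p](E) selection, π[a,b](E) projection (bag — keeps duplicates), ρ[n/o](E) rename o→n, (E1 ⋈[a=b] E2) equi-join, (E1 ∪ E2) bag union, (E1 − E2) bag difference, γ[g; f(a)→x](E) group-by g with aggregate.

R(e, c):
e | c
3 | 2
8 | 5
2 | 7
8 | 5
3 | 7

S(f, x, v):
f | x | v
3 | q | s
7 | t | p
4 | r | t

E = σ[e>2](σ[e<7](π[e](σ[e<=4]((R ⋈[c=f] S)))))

σ filters on e, owned by the left side.
E' = σ[e>2](σ[e<7](π[e]((σ[e<=4](R) ⋈[c=f] S))))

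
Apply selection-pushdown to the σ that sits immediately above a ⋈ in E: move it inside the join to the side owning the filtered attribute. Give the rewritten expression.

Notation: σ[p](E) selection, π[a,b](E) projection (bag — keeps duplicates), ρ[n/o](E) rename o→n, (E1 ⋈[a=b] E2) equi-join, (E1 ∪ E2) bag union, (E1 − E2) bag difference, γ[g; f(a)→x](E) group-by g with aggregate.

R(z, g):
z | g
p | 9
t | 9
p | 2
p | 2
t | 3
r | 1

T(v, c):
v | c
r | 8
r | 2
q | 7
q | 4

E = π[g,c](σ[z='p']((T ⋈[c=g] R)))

σ filters on z, owned by the right side.
E' = π[g,c]((T ⋈[c=g] σ[z='p'](R)))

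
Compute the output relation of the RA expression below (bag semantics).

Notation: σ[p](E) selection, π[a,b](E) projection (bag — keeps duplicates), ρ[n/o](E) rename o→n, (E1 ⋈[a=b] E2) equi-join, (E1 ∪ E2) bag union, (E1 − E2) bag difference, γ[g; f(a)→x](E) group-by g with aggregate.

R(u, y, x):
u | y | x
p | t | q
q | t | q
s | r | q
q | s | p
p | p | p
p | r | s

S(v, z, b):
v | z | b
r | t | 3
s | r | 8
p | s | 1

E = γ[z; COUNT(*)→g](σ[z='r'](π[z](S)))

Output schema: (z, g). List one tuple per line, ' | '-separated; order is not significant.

Stepwise |·|:
  S → 3
  π[z](S) → 3
  σ[z='r'](π[z](S)) → 1
  γ[z; COUNT(*)→g](σ[z='r'](π[z](S))) → 1

== RESULT ==
z | g
r | 1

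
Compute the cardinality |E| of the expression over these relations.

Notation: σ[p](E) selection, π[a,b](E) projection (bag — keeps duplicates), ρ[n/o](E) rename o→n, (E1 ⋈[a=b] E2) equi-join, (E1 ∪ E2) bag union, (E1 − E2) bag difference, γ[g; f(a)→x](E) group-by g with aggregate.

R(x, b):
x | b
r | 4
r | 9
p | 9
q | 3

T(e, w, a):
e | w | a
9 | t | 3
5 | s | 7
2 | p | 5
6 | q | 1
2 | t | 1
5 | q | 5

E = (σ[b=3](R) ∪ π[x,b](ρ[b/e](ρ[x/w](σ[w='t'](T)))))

Per-node cardinality:
  R → 4
  σ[b=3](R) → 1
  T → 6
  σ[w='t'](T) → 2
  ρ[x/w](σ[w='t'](T)) → 2
  ρ[b/e](ρ[x/w](σ[w='t'](T))) → 2
  π[x,b](ρ[b/e](ρ[x/w](σ[w='t'](T)))) → 2
  (σ[b=3](R) ∪ π[x,b](ρ[b/e](ρ[x/w](σ[w='t'](T))))) → 3

|E| = 3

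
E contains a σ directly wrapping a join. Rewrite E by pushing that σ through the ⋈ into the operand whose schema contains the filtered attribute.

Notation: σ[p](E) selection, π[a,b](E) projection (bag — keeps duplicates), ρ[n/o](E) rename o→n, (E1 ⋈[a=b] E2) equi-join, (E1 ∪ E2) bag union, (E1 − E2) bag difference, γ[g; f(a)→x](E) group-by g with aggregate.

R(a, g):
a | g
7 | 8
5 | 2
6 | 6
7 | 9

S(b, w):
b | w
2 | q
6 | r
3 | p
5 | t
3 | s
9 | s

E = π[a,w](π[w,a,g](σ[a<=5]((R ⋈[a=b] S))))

σ filters on a, owned by the left side.
E' = π[a,w](π[w,a,g]((σ[a<=5](R) ⋈[a=b] S)))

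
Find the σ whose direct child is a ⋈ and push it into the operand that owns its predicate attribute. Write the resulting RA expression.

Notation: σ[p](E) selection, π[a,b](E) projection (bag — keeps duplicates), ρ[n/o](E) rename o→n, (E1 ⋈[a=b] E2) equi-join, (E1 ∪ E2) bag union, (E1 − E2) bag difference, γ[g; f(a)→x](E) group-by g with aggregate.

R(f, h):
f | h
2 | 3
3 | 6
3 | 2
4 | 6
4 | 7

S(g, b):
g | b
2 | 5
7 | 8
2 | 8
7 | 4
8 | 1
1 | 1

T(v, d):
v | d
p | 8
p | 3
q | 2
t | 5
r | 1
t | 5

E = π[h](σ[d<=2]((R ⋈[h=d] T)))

σ filters on d, owned by the right side.
E' = π[h]((R ⋈[h=d] σ[d<=2](T)))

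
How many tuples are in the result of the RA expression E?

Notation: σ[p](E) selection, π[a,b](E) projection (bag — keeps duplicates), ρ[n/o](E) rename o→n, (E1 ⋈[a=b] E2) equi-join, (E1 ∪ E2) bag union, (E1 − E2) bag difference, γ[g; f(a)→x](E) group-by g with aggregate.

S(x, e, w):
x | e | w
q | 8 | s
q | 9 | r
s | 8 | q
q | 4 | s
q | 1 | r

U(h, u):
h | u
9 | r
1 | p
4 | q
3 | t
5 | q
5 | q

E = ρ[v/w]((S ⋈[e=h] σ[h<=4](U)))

Row counts bottom-up:
  S → 5
  U → 6
  σ[h<=4](U) → 3
  (S ⋈[e=h] σ[h<=4](U)) → 2
  ρ[v/w]((S ⋈[e=h] σ[h<=4](U))) → 2

|E| = 2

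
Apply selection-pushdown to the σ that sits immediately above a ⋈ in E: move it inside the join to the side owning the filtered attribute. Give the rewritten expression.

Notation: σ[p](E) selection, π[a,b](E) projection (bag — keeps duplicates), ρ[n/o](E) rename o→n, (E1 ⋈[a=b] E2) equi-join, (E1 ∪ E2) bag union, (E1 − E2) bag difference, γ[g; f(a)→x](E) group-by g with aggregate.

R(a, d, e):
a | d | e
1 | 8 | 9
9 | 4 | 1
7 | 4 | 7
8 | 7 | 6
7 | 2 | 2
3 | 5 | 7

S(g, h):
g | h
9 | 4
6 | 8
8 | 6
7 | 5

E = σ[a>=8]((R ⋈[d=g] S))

σ filters on a, owned by the left side.
E' = (σ[a>=8](R) ⋈[d=g] S)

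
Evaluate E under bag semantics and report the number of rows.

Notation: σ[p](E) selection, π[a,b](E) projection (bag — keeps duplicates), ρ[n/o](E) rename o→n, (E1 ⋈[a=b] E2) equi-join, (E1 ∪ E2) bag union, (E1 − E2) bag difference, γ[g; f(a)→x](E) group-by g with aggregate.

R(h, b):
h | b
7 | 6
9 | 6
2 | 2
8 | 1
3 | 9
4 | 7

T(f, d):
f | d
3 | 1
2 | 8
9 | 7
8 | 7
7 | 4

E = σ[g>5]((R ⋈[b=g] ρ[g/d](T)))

Stepwise |·|:
  R → 6
  T → 5
  ρ[g/d](T) → 5
  (R ⋈[b=g] ρ[g/d](T)) → 3
  σ[g>5]((R ⋈[b=g] ρ[g/d](T))) → 2

|E| = 2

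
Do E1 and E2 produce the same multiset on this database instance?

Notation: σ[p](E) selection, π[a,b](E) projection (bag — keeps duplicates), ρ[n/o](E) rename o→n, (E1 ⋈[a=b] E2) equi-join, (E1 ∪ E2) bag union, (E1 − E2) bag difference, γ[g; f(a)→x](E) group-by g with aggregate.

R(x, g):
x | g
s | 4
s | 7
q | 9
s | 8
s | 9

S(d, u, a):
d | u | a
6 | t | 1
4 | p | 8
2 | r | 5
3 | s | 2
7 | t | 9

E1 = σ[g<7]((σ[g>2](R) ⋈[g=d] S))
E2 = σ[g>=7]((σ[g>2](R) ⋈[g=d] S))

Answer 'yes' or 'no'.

E1 row counts bottom-up:
  R → 5
  σ[g>2](R) → 5
  S → 5
  (σ[g>2](R) ⋈[g=d] S) → 2
  σ[g<7]((σ[g>2](R) ⋈[g=d] S)) → 1
E2 row counts bottom-up:
  R → 5
  σ[g>2](R) → 5
  S → 5
  (σ[g>2](R) ⋈[g=d] S) → 2
  σ[g>=7]((σ[g>2](R) ⋈[g=d] S)) → 1

E1 result:
x | g | d | u | a
s | 4 | 4 | p | 8
E2 result:
x | g | d | u | a
s | 7 | 7 | t | 9
Witness: ('s', 7, 7, 't', 9) appears 0× in E1 but 1× in E2.

no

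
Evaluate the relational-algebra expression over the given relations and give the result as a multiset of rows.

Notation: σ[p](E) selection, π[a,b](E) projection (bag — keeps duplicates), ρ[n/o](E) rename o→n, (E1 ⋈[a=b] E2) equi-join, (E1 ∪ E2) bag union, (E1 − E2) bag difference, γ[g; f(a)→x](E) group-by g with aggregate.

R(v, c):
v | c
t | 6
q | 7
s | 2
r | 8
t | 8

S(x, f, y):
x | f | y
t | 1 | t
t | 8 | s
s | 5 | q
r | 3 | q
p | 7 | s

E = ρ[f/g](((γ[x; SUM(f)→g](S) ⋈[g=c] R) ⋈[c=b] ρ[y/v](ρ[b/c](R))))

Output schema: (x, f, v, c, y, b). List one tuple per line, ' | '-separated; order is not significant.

Subexpression sizes:
  S → 5
  γ[x; SUM(f)→g](S) → 4
  R → 5
  (γ[x; SUM(f)→g](S) ⋈[g=c] R) → 1
  R → 5
  ρ[b/c](R) → 5
  ρ[y/v](ρ[b/c](R)) → 5
  ((γ[x; SUM(f)→g](S) ⋈[g=c] R) ⋈[c=b] ρ[y/v](ρ[b/c](R))) → 1
  ρ[f/g](((γ[x; SUM(f)→g](S) ⋈[g=c] R) ⋈[c=b] ρ[y/v](ρ[b/c](R)))) → 1

== RESULT ==
x | f | v | c | y | b
p | 7 | q | 7 | q | 7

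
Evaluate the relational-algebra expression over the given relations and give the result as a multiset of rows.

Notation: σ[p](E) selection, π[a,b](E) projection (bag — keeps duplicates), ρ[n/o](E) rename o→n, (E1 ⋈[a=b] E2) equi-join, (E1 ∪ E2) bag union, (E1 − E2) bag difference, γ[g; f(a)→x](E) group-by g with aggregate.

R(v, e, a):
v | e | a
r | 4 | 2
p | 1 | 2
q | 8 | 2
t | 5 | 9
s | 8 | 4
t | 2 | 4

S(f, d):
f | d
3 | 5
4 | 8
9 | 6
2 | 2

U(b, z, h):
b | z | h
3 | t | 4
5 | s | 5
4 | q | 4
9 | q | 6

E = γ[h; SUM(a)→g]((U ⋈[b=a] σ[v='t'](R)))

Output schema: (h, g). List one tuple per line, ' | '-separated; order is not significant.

Subexpression sizes:
  U → 4
  R → 6
  σ[v='t'](R) → 2
  (U ⋈[b=a] σ[v='t'](R)) → 2
  γ[h; SUM(a)→g]((U ⋈[b=a] σ[v='t'](R))) → 2

== RESULT ==
h | g
4 | 4
6 | 9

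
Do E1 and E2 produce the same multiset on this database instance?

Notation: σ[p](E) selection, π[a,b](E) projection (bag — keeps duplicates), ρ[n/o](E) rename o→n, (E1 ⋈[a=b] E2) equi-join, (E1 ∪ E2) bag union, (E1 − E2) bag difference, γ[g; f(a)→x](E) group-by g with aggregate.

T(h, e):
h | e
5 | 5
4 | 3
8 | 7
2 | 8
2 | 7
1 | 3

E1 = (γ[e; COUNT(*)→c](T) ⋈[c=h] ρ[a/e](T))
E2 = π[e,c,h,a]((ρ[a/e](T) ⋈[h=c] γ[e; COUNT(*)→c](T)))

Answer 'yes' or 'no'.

E1 stepwise |·|:
  T → 6
  γ[e; COUNT(*)→c](T) → 4
  T → 6
  ρ[a/e](T) → 6
  (γ[e; COUNT(*)→c](T) ⋈[c=h] ρ[a/e](T)) → 6
E2 stepwise |·|:
  T → 6
  ρ[a/e](T) → 6
  T → 6
  γ[e; COUNT(*)→c](T) → 4
  (ρ[a/e](T) ⋈[h=c] γ[e; COUNT(*)→c](T)) → 6
  π[e,c,h,a]((ρ[a/e](T) ⋈[h=c] γ[e; COUNT(*)→c](T))) → 6

E1 and E2 produce the same multiset:
e | c | h | a
3 | 2 | 2 | 7
3 | 2 | 2 | 8
5 | 1 | 1 | 3
7 | 2 | 2 | 7
7 | 2 | 2 | 8
8 | 1 | 1 | 3

yes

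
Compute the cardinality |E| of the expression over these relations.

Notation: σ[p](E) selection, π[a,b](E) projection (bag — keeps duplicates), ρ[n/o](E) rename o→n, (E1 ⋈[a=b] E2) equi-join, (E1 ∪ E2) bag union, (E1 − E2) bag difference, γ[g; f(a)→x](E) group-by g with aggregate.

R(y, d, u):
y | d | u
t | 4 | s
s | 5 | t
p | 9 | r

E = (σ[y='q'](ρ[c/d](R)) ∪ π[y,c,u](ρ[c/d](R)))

Per-node cardinality:
  R → 3
  ρ[c/d](R) → 3
  σ[y='q'](ρ[c/d](R)) → 0
  R → 3
  ρ[c/d](R) → 3
  π[y,c,u](ρ[c/d](R)) → 3
  (σ[y='q'](ρ[c/d](R)) ∪ π[y,c,u](ρ[c/d](R))) → 3

|E| = 3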